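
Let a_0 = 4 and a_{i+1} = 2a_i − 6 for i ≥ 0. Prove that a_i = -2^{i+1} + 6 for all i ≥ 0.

Base case: a_0 = 4, and -2^{0+1} + 6 = -2 + 6 = 4.
Assume a_m = -2^{m+1} + 6 for some m ≥ 0.
Then a_{m+1} = 2a_m − 6 = 2·(-2^{m+1} + 6) − 6 = -2^{m+2} + 12 − 6 = -2^{m+2} + 6.
Hence a_i = -2^{i+1} + 6 for every i ≥ 0, by induction.

a_i = -2^{i+1} + 6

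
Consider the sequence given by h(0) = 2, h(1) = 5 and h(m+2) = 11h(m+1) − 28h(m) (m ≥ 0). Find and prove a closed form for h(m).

Claim: h(m) = 3·4^m − 7^m.

Base cases: h(0) = 2 and 3·4^0 − 7^0 = 2; h(1) = 5 and 3·4^1 − 7^1 = 5.
Assume h(j) = 3·4^j − 7^j for all 0 ≤ j ≤ k, where k ≥ 1.
Then h(k+1) = 11h(k) − 28h(k−1) = 11·(3·4^k − 7^k) − 28·(3·4^{k−1} − 7^{k−1}) = 3·(11·4 − 28)4^{k−1} − (11·7 − 28)7^{k−1} = 48·4^{k−1} − 49·7^{k−1} = 3·4^{k+1} − 7^{k+1}.
This completes the inductive step, so h(m) = 3·4^m − 7^m for all m ≥ 0.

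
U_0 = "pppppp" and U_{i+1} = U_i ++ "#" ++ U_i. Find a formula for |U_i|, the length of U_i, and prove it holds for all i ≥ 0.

Claim: |U_i| = 7·2^i − 1.

Base case: |U_0| = 6, and 7·2^0 − 1 = 6.
Assume |U_r| = 7·2^r − 1.
Then |U_{r+1}| = |U_r| + 1 + |U_r| = 2|U_r| + 1 = 2(7·2^r − 1) + 1 = 7·2^{r+1} − 2 + 1 = 7·2^{r+1} − 1.
So the formula holds for r+1, and by induction |U_i| = 7·2^i − 1 for all i ≥ 0.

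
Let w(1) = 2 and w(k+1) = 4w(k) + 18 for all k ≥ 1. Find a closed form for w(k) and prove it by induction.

Claim: w(k) = 2·4^k − 6.

Base case: w(1) = 2, and 2·4^1 − 6 = 8 − 6 = 2.
Assume w(j) = 2·4^j − 6 for some j ≥ 1.
Then w(j+1) = 4w(j) + 18 = 4·(2·4^j − 6) + 18 = 8·4^j − 24 + 18 = 2·4^{j+1} − 6.
By induction, w(k) = 2·4^k − 6 for all k ≥ 1.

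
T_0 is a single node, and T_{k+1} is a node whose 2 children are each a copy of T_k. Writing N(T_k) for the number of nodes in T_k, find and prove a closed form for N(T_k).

Claim: N(T_k) = 2^{k+1} − 1.

Base case: N(T_0) = 1, and 2^{0+1} − 1 = 1.
Assume N(T_j) = 2^{j+1} − 1.
Then N(T_{j+1}) = 1 + 2N(T_j) = 1 + 2(2^{j+1} − 1) = 2^{j+2} − 2 + 1 = 2^{j+2} − 1.
This completes the inductive step, so N(T_k) = 2^{k+1} − 1 for all k ≥ 0.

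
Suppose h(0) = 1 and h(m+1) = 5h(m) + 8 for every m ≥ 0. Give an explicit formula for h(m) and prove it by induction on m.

Claim: h(m) = 3·5^m − 2.

Base case: h(0) = 1, and 3·5^0 − 2 = 3 − 2 = 1.
Assume h(r) = 3·5^r − 2 for some r ≥ 0.
Then h(r+1) = 5h(r) + 8 = 5·(3·5^r − 2) + 8 = 15·5^r − 10 + 8 = 3·5^{r+1} − 2.
By induction, h(m) = 3·5^m − 2 for all m ≥ 0.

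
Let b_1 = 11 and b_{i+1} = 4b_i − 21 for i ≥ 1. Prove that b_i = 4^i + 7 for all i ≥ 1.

Base case: b_1 = 11, and 4^1 + 7 = 4 + 7 = 11.
Assume b_k = 4^k + 7 for some k ≥ 1.
Then b_{k+1} = 4b_k − 21 = 4·(4^k + 7) − 21 = 4^{k+1} + 28 − 21 = 4^{k+1} + 7.
This completes the inductive step, so b_i = 4^i + 7 for all i ≥ 1.

b_i = 4^i + 7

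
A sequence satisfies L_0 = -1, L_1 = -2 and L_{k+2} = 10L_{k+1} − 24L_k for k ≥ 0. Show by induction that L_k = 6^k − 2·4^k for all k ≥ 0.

Base cases: L_0 = -1 and 6^0 − 2·4^0 = -1; L_1 = -2 and 6^1 − 2·4^1 = -2.
Assume L_j = 6^j − 2·4^j for all 0 ≤ j ≤ r, where r ≥ 1.
Then L_{r+1} = 10L_r − 24L_{r−1} = 10·(6^r − 2·4^r) − 24·(6^{r−1} − 2·4^{r−1}) = (10·6 − 24)6^{r−1} − 2·(10·4 − 24)4^{r−1} = 36·6^{r−1} − 32·4^{r−1} = 6^{r+1} − 2·4^{r+1}.
So the formula holds for r+1, and by strong induction L_k = 6^k − 2·4^k for all k ≥ 0.

L_k = 6^k − 2·4^k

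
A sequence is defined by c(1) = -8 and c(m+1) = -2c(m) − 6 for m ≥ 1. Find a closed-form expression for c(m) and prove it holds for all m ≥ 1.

Claim: c(m) = 3·(-2)^m − 2.

Base case: c(1) = -8, and 3·(-2)^1 − 2 = -6 − 2 = -8.
Assume c(r) = 3·(-2)^r − 2 for some r ≥ 1.
Then c(r+1) = -2c(r) − 6 = -2·(3·(-2)^r − 2) − 6 = -6·(-2)^r + 4 − 6 = 3·(-2)^{r+1} − 2.
By induction, c(m) = 3·(-2)^m − 2 for all m ≥ 1.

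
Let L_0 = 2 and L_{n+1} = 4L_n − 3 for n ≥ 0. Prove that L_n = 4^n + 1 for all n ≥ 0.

Base case: L_0 = 2, and 4^0 + 1 = 1 + 1 = 2.
Assume L_k = 4^k + 1 for some k ≥ 0.
Then L_{k+1} = 4L_k − 3 = 4·(4^k + 1) − 3 = 4^{k+1} + 4 − 3 = 4^{k+1} + 1.
This completes the inductive step, so L_n = 4^n + 1 for all n ≥ 0.

L_n = 4^n + 1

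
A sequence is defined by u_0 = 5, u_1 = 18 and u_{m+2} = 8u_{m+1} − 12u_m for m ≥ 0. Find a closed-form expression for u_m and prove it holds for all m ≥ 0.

Claim: u_m = 3·2^m + 2·6^m.

Base cases: u_0 = 5 and 3·2^0 + 2·6^0 = 5; u_1 = 18 and 3·2^1 + 2·6^1 = 18.
Assume u_j = 3·2^j + 2·6^j for all 0 ≤ j ≤ k, where k ≥ 1.
Then u_{k+1} = 8u_k − 12u_{k−1} = 8·(3·2^k + 2·6^k) − 12·(3·2^{k−1} + 2·6^{k−1}) = 3·(8·2 − 12)2^{k−1} + 2·(8·6 − 12)6^{k−1} = 12·2^{k−1} + 72·6^{k−1} = 3·2^{k+1} + 2·6^{k+1}.
So the formula holds for k+1, and by strong induction u_m = 3·2^m + 2·6^m for all m ≥ 0.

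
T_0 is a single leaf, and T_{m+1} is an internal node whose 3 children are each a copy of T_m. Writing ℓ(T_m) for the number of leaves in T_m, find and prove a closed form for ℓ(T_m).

Claim: ℓ(T_m) = 3^m.

Base case: ℓ(T_0) = 1, and 3^0 = 1.
Assume ℓ(T_k) = 3^k.
Then ℓ(T_{k+1}) = 3·ℓ(T_k) = 3·3^k = 3^{k+1}.
Hence ℓ(T_m) = 3^m for every m ≥ 0, by induction.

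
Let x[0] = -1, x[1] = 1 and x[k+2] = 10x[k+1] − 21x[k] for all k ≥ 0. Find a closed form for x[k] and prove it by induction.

Claim: x[k] = 7^k − 2·3^k.

Base cases: x[0] = -1 and 7^0 − 2·3^0 = -1; x[1] = 1 and 7^1 − 2·3^1 = 1.
Assume x[i] = 7^i − 2·3^i for all 0 ≤ i ≤ j, where j ≥ 1.
Then x[j+1] = 10x[j] − 21x[j−1] = 10·(7^j − 2·3^j) − 21·(7^{j−1} − 2·3^{j−1}) = (10·7 − 21)7^{j−1} − 2·(10·3 − 21)3^{j−1} = 49·7^{j−1} − 18·3^{j−1} = 7^{j+1} − 2·3^{j+1}.
So the formula holds for j+1, and by strong induction x[k] = 7^k − 2·3^k for all k ≥ 0.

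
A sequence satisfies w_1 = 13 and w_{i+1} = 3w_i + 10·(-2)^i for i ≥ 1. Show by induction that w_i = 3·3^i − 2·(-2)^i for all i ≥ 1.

Base case: w_1 = 13, and 3·3^1 − 2·(-2)^1 = 9 + 4 = 13.
Assume w_j = 3·3^j − 2·(-2)^j for some j ≥ 1.
Then w_{j+1} = 3w_j + 10·(-2)^j = 3·(3·3^j − 2·(-2)^j) + 10·(-2)^j = 3·3^{j+1} − 6·(-2)^j + 10·(-2)^j = 3·3^{j+1} + 4·(-2)^j = 3·3^{j+1} − 2·(-2)^{j+1}.
This completes the inductive step, so w_i = 3·3^i − 2·(-2)^i for all i ≥ 1.

w_i = 3·3^i − 2·(-2)^i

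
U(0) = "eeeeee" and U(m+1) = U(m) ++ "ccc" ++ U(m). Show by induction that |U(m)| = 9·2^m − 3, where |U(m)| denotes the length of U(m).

Base case: |U(0)| = 6, and 9·2^0 − 3 = 6.
Assume |U(r)| = 9·2^r − 3.
Then |U(r+1)| = |U(r)| + 3 + |U(r)| = 2|U(r)| + 3 = 2(9·2^r − 3) + 3 = 9·2^{r+1} − 6 + 3 = 9·2^{r+1} − 3.
Hence |U(m)| = 9·2^m − 3 for every m ≥ 0, by induction.

|U(m)| = 9·2^m − 3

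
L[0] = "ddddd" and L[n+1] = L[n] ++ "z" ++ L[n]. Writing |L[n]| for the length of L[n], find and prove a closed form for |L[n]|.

Claim: |L[n]| = 6·2^n − 1.

Base case: |L[0]| = 5, and 6·2^0 − 1 = 5.
Assume |L[r]| = 6·2^r − 1.
Then |L[r+1]| = |L[r]| + 1 + |L[r]| = 2|L[r]| + 1 = 2(6·2^r − 1) + 1 = 6·2^{r+1} − 2 + 1 = 6·2^{r+1} − 1.
By induction, |L[n]| = 6·2^n − 1 for all n ≥ 0.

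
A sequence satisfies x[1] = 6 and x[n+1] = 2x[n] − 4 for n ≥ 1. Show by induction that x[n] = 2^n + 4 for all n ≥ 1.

Base case: x[1] = 6, and 2^1 + 4 = 2 + 4 = 6.
Assume x[m] = 2^m + 4 for some m ≥ 1.
Then x[m+1] = 2x[m] − 4 = 2·(2^m + 4) − 4 = 2^{m+1} + 8 − 4 = 2^{m+1} + 4.
So the formula holds for m+1, and by induction x[n] = 2^n + 4 for all n ≥ 1.

x[n] = 2^n + 4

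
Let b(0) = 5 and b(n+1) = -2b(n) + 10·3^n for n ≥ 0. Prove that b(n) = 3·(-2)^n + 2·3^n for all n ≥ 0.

Base case: b(0) = 5, and 3·(-2)^0 + 2·3^0 = 3 + 2 = 5.
Assume b(m) = 3·(-2)^m + 2·3^m for some m ≥ 0.
Then b(m+1) = -2b(m) + 10·3^m = -2·(3·(-2)^m + 2·3^m) + 10·3^m = 3·(-2)^{m+1} − 4·3^m + 10·3^m = 3·(-2)^{m+1} + 6·3^m = 3·(-2)^{m+1} + 2·3^{m+1}.
So the formula holds for m+1, and by induction b(n) = 3·(-2)^n + 2·3^n for all n ≥ 0.

b(n) = 3·(-2)^n + 2·3^n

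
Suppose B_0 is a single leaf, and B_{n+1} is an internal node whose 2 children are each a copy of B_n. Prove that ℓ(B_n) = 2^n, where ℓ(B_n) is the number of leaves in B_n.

Base case: ℓ(B_0) = 1, and 2^0 = 1.
Assume ℓ(B_r) = 2^r.
Then ℓ(B_{r+1}) = 2·ℓ(B_r) = 2·2^r = 2^{r+1}.
By induction, ℓ(B_n) = 2^n for all n ≥ 0.

ℓ(B_n) = 2^n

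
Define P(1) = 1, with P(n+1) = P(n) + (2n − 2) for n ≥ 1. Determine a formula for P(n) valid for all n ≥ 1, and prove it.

Claim: P(n) = n^2 − 3n + 3.

Base case: P(1) = 1, and 1^2 − 3·1 + 3 = 1.
Assume P(k) = k^2 − 3k + 3.
Then P(k+1) = P(k) + (2k − 2) = (k^2 − 3k + 3) + (2k − 2) = k^2 − k + 1,
and (k+1)^2 − 3·(k+1) + 3 = k^2 − k + 1.
This completes the inductive step, so P(n) = n^2 − 3n + 3 for all n ≥ 1.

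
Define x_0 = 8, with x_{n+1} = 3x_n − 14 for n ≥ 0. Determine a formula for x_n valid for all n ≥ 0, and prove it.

Claim: x_n = 3^n + 7.

Base case: x_0 = 8, and 3^0 + 7 = 1 + 7 = 8.
Assume x_j = 3^j + 7 for some j ≥ 0.
Then x_{j+1} = 3x_j − 14 = 3·(3^j + 7) − 14 = 3^{j+1} + 21 − 14 = 3^{j+1} + 7.
Hence x_n = 3^n + 7 for every n ≥ 0, by induction.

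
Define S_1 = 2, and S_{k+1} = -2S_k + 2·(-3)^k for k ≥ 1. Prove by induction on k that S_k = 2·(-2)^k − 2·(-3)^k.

Base case: S_1 = 2, and 2·(-2)^1 − 2·(-3)^1 = -4 + 6 = 2.
Assume S_r = 2·(-2)^r − 2·(-3)^r for some r ≥ 1.
Then S_{r+1} = -2S_r + 2·(-3)^r = -2·(2·(-2)^r − 2·(-3)^r) + 2·(-3)^r = 2·(-2)^{r+1} + 4·(-3)^r + 2·(-3)^r = 2·(-2)^{r+1} + 6·(-3)^r = 2·(-2)^{r+1} − 2·(-3)^{r+1}.
This completes the inductive step, so S_k = 2·(-2)^k − 2·(-3)^k for all k ≥ 1.

S_k = 2·(-2)^k − 2·(-3)^k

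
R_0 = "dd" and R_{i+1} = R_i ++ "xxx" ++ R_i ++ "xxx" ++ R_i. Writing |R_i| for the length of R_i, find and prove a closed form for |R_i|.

Claim: |R_i| = 5·3^i − 3.

Base case: |R_0| = 2, and 5·3^0 − 3 = 2.
Assume |R_r| = 5·3^r − 3.
Then |R_{r+1}| = 3|R_r| + 6 = 3(5·3^r − 3) + 6 = 5·3^{r+1} − 9 + 6 = 5·3^{r+1} − 3.
By induction, |R_i| = 5·3^i − 3 for all i ≥ 0.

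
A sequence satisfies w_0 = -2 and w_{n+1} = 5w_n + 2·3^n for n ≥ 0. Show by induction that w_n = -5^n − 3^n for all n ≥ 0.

Base case: w_0 = -2, and -5^0 − 3^0 = -1 − 1 = -2.
Assume w_j = -5^j − 3^j for some j ≥ 0.
Then w_{j+1} = 5w_j + 2·3^j = 5·(-5^j − 3^j) + 2·3^j = -5^{j+1} − 5·3^j + 2·3^j = -5^{j+1} − 3·3^j = -5^{j+1} − 3^{j+1}.
By induction, w_n = -5^n − 3^n for all n ≥ 0.

w_n = -5^n − 3^n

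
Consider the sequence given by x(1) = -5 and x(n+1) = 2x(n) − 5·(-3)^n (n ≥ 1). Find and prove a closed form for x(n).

Claim: x(n) = -2^n + (-3)^n.

Base case: x(1) = -5, and -2^1 + (-3)^1 = -2 − 3 = -5.
Assume x(k) = -2^k + (-3)^k for some k ≥ 1.
Then x(k+1) = 2x(k) − 5·(-3)^k = 2·(-2^k + (-3)^k) − 5·(-3)^k = -2^{k+1} + 2·(-3)^k − 5·(-3)^k = -2^{k+1} − 3·(-3)^k = -2^{k+1} + (-3)^{k+1}.
This completes the inductive step, so x(n) = -2^n + (-3)^n for all n ≥ 1.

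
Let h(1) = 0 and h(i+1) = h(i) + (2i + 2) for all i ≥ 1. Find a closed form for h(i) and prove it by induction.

Claim: h(i) = i^2 + i − 2.

Base case: h(1) = 0, and 1^2 + 1 − 2 = 0.
Assume h(m) = m^2 + m − 2.
Then h(m+1) = h(m) + (2m + 2) = (m^2 + m − 2) + (2m + 2) = m^2 + 3m,
and (m+1)^2 + (m+1) − 2 = m^2 + 3m.
Hence h(i) = i^2 + i − 2 for every i ≥ 1, by induction.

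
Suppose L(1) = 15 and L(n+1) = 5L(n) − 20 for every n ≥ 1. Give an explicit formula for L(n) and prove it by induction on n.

Claim: L(n) = 2·5^n + 5.

Base case: L(1) = 15, and 2·5^1 + 5 = 10 + 5 = 15.
Assume L(k) = 2·5^k + 5 for some k ≥ 1.
Then L(k+1) = 5L(k) − 20 = 5·(2·5^k + 5) − 20 = 10·5^k + 25 − 20 = 2·5^{k+1} + 5.
By induction, L(n) = 2·5^n + 5 for all n ≥ 1.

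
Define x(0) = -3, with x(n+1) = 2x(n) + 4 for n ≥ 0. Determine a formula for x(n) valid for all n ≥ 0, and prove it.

Claim: x(n) = 2^n − 4.

Base case: x(0) = -3, and 2^0 − 4 = 1 − 4 = -3.
Assume x(m) = 2^m − 4 for some m ≥ 0.
Then x(m+1) = 2x(m) + 4 = 2·(2^m − 4) + 4 = 2^{m+1} − 8 + 4 = 2^{m+1} − 4.
So the formula holds for m+1, and by induction x(n) = 2^n − 4 for all n ≥ 0.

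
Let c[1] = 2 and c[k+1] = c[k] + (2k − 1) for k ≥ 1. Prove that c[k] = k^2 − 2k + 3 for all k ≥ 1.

Base case: c[1] = 2, and 1^2 − 2·1 + 3 = 2.
Assume c[m] = m^2 − 2m + 3.
Then c[m+1] = c[m] + (2m − 1) = (m^2 − 2m + 3) + (2m − 1) = m^2 + 2,
and (m+1)^2 − 2·(m+1) + 3 = m^2 + 2.
Hence c[k] = k^2 − 2k + 3 for every k ≥ 1, by induction.

c[k] = k^2 − 2k + 3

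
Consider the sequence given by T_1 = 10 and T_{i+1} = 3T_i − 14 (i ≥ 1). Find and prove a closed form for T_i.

Claim: T_i = 3^i + 7.

Base case: T_1 = 10, and 3^1 + 7 = 3 + 7 = 10.
Assume T_k = 3^k + 7 for some k ≥ 1.
Then T_{k+1} = 3T_k − 14 = 3·(3^k + 7) − 14 = 3^{k+1} + 21 − 14 = 3^{k+1} + 7.
This completes the inductive step, so T_i = 3^i + 7 for all i ≥ 1.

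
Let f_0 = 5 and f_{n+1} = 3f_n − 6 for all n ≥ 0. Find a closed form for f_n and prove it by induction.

Claim: f_n = 2·3^n + 3.

Base case: f_0 = 5, and 2·3^0 + 3 = 2 + 3 = 5.
Assume f_j = 2·3^j + 3 for some j ≥ 0.
Then f_{j+1} = 3f_j − 6 = 3·(2·3^j + 3) − 6 = 6·3^j + 9 − 6 = 2·3^{j+1} + 3.
By induction, f_n = 2·3^n + 3 for all n ≥ 0.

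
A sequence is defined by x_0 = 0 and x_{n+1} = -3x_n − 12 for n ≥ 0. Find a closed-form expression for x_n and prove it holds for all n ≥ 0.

Claim: x_n = 3·(-3)^n − 3.

Base case: x_0 = 0, and 3·(-3)^0 − 3 = 3 − 3 = 0.
Assume x_r = 3·(-3)^r − 3 for some r ≥ 0.
Then x_{r+1} = -3x_r − 12 = -3·(3·(-3)^r − 3) − 12 = -9·(-3)^r + 9 − 12 = 3·(-3)^{r+1} − 3.
Hence x_n = 3·(-3)^n − 3 for every n ≥ 0, by induction.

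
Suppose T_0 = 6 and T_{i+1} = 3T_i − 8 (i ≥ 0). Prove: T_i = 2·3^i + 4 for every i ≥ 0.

Base case: T_0 = 6, and 2·3^0 + 4 = 2 + 4 = 6.
Assume T_r = 2·3^r + 4 for some r ≥ 0.
Then T_{r+1} = 3T_r − 8 = 3·(2·3^r + 4) − 8 = 6·3^r + 12 − 8 = 2·3^{r+1} + 4.
So the formula holds for r+1, and by induction T_i = 2·3^i + 4 for all i ≥ 0.

T_i = 2·3^i + 4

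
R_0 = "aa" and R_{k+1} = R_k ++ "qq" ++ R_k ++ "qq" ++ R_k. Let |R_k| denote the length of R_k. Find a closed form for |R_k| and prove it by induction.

Claim: |R_k| = 4·3^k − 2.

Base case: |R_0| = 2, and 4·3^0 − 2 = 2.
Assume |R_r| = 4·3^r − 2.
Then |R_{r+1}| = 3|R_r| + 4 = 3(4·3^r − 2) + 4 = 4·3^{r+1} − 6 + 4 = 4·3^{r+1} − 2.
By induction, |R_k| = 4·3^k − 2 for all k ≥ 0.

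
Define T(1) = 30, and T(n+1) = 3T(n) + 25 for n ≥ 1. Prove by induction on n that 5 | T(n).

Base case: T(1) = 30 = 5·6, so 5 | T(1).
Assume 5 | T(j), so T(j) = 5t for some integer t.
Then T(j+1) = 3T(j) + 25 = 3·(5t) + 25 = 5(3t + 5), so 5 | T(j+1).
This completes the inductive step, so 5 | T(n) for all n ≥ 1.

5 | T(n)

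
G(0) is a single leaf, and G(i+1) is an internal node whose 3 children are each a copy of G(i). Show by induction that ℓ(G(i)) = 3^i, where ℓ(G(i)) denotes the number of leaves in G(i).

Base case: ℓ(G(0)) = 1, and 3^0 = 1.
Assume ℓ(G(j)) = 3^j.
Then ℓ(G(j+1)) = 3·ℓ(G(j)) = 3·3^j = 3^{j+1}.
Hence ℓ(G(i)) = 3^i for every i ≥ 0, by induction.

ℓ(G(i)) = 3^i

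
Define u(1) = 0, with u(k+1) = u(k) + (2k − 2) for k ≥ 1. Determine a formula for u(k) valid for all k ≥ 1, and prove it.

Claim: u(k) = k^2 − 3k + 2.

Base case: u(1) = 0, and 1^2 − 3·1 + 2 = 0.
Assume u(j) = j^2 − 3j + 2.
Then u(j+1) = u(j) + (2j − 2) = (j^2 − 3j + 2) + (2j − 2) = j^2 − j,
and (j+1)^2 − 3·(j+1) + 2 = j^2 − j.
This completes the inductive step, so u(k) = k^2 − 3k + 2 for all k ≥ 1.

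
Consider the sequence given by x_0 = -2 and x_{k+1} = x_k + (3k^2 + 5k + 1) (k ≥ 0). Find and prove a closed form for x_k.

Claim: x_k = k^3 + k^2 − k − 2.

Base case: x_0 = -2, and 0^3 + 0^2 − 0 − 2 = -2.
Assume x_m = m^3 + m^2 − m − 2.
Then x_{m+1} = x_m + (3m^2 + 5m + 1) = (m^3 + m^2 − m − 2) + (3m^2 + 5m + 1) = m^3 + 4m^2 + 4m − 1,
and (m+1)^3 + (m+1)^2 − (m+1) − 2 = m^3 + 4m^2 + 4m − 1.
By induction, x_k = k^3 + k^2 − k − 2 for all k ≥ 0.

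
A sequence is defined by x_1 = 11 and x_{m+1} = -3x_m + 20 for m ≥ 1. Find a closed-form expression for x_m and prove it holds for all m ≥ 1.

Claim: x_m = -2·(-3)^m + 5.

Base case: x_1 = 11, and -2·(-3)^1 + 5 = 6 + 5 = 11.
Assume x_j = -2·(-3)^j + 5 for some j ≥ 1.
Then x_{j+1} = -3x_j + 20 = -3·(-2·(-3)^j + 5) + 20 = 6·(-3)^j − 15 + 20 = -2·(-3)^{j+1} + 5.
So the formula holds for j+1, and by induction x_m = -2·(-3)^m + 5 for all m ≥ 1.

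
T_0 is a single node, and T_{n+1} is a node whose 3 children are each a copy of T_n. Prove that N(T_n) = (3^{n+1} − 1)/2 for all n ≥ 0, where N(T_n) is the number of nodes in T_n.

Base case: N(T_0) = 1, and (3^{0+1} − 1)/2 = 1.
Assume N(T_k) = (3^{k+1} − 1)/2.
Then N(T_{k+1}) = 1 + 3N(T_k) = 1 + 3·(3^{k+1} − 1)/2 = 1 + (3^{k+2} − 3)/2 = (2 + 3^{k+2} − 3)/2 = (3^{k+2} − 1)/2.
By induction, N(T_n) = (3^{n+1} − 1)/2 for all n ≥ 0.

N(T_n) = (3^{n+1} − 1)/2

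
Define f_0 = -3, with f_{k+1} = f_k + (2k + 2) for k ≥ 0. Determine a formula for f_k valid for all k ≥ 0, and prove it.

Claim: f_k = k^2 + k − 3.

Base case: f_0 = -3, and 0^2 + 0 − 3 = -3.
Assume f_j = j^2 + j − 3.
Then f_{j+1} = f_j + (2j + 2) = (j^2 + j − 3) + (2j + 2) = j^2 + 3j − 1,
and (j+1)^2 + (j+1) − 3 = j^2 + 3j − 1.
Hence f_k = k^2 + k − 3 for every k ≥ 0, by induction.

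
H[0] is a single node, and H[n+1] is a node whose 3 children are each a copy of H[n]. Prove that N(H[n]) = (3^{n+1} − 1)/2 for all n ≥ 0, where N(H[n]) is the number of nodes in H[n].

Base case: N(H[0]) = 1, and (3^{0+1} − 1)/2 = 1.
Assume N(H[j]) = (3^{j+1} − 1)/2.
Then N(H[j+1]) = 1 + 3N(H[j]) = 1 + 3·(3^{j+1} − 1)/2 = 1 + (3^{j+2} − 3)/2 = (2 + 3^{j+2} − 3)/2 = (3^{j+2} − 1)/2.
This completes the inductive step, so N(H[n]) = (3^{n+1} − 1)/2 for all n ≥ 0.

N(H[n]) = (3^{n+1} − 1)/2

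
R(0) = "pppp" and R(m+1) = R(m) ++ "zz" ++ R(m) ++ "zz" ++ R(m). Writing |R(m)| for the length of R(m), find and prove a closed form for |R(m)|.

Claim: |R(m)| = 6·3^m − 2.

Base case: |R(0)| = 4, and 6·3^0 − 2 = 4.
Assume |R(k)| = 6·3^k − 2.
Then |R(k+1)| = 3|R(k)| + 4 = 3(6·3^k − 2) + 4 = 6·3^{k+1} − 6 + 4 = 6·3^{k+1} − 2.
Hence |R(m)| = 6·3^m − 2 for every m ≥ 0, by induction.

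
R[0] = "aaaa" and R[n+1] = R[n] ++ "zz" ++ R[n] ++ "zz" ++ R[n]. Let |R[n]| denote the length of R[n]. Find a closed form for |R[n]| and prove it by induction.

Claim: |R[n]| = 6·3^n − 2.

Base case: |R[0]| = 4, and 6·3^0 − 2 = 4.
Assume |R[m]| = 6·3^m − 2.
Then |R[m+1]| = 3|R[m]| + 4 = 3(6·3^m − 2) + 4 = 6·3^{m+1} − 6 + 4 = 6·3^{m+1} − 2.
So the formula holds for m+1, and by induction |R[n]| = 6·3^n − 2 for all n ≥ 0.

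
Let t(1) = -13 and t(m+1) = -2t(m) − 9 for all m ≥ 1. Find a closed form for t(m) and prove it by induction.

Claim: t(m) = 5·(-2)^m − 3.

Base case: t(1) = -13, and 5·(-2)^1 − 3 = -10 − 3 = -13.
Assume t(j) = 5·(-2)^j − 3 for some j ≥ 1.
Then t(j+1) = -2t(j) − 9 = -2·(5·(-2)^j − 3) − 9 = -10·(-2)^j + 6 − 9 = 5·(-2)^{j+1} − 3.
By induction, t(m) = 5·(-2)^m − 3 for all m ≥ 1.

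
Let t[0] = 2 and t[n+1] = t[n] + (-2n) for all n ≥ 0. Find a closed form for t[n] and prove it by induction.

Claim: t[n] = -n^2 + n + 2.

Base case: t[0] = 2, and -0^2 + 0 + 2 = 2.
Assume t[k] = -k^2 + k + 2.
Then t[k+1] = t[k] + (-2k) = (-k^2 + k + 2) + (-2k) = -k^2 − k + 2,
and -(k+1)^2 + (k+1) + 2 = -k^2 − k + 2.
By induction, t[n] = -n^2 + n + 2 for all n ≥ 0.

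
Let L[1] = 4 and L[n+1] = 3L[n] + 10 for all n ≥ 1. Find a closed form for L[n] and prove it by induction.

Claim: L[n] = 3^{n+1} − 5.

Base case: L[1] = 4, and 3^{1+1} − 5 = 9 − 5 = 4.
Assume L[m] = 3^{m+1} − 5 for some m ≥ 1.
Then L[m+1] = 3L[m] + 10 = 3·(3^{m+1} − 5) + 10 = 3^{m+2} − 15 + 10 = 3^{m+2} − 5.
So the formula holds for m+1, and by induction L[n] = 3^{n+1} − 5 for all n ≥ 1.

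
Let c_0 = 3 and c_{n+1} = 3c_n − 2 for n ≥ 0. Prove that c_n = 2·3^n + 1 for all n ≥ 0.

Base case: c_0 = 3, and 2·3^0 + 1 = 2 + 1 = 3.
Assume c_j = 2·3^j + 1 for some j ≥ 0.
Then c_{j+1} = 3c_j − 2 = 3·(2·3^j + 1) − 2 = 6·3^j + 3 − 2 = 2·3^{j+1} + 1.
Hence c_n = 2·3^n + 1 for every n ≥ 0, by induction.

c_n = 2·3^n + 1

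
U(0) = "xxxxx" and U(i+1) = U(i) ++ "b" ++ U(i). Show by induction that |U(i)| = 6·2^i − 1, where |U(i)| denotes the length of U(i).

Base case: |U(0)| = 5, and 6·2^0 − 1 = 5.
Assume |U(m)| = 6·2^m − 1.
Then |U(m+1)| = |U(m)| + 1 + |U(m)| = 2|U(m)| + 1 = 2(6·2^m − 1) + 1 = 6·2^{m+1} − 2 + 1 = 6·2^{m+1} − 1.
By induction, |U(i)| = 6·2^i − 1 for all i ≥ 0.

|U(i)| = 6·2^i − 1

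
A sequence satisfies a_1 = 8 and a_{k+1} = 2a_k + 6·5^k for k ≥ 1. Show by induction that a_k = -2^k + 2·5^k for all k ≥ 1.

Base case: a_1 = 8, and -2^1 + 2·5^1 = -2 + 10 = 8.
Assume a_m = -2^m + 2·5^m for some m ≥ 1.
Then a_{m+1} = 2a_m + 6·5^m = 2·(-2^m + 2·5^m) + 6·5^m = -2^{m+1} + 4·5^m + 6·5^m = -2^{m+1} + 10·5^m = -2^{m+1} + 2·5^{m+1}.
By induction, a_k = -2^k + 2·5^k for all k ≥ 1.

a_k = -2^k + 2·5^k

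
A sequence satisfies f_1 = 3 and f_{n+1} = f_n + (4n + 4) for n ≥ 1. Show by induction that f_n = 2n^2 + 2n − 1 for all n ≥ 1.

Base case: f_1 = 3, and 2·1^2 + 2·1 − 1 = 3.
Assume f_m = 2m^2 + 2m − 1.
Then f_{m+1} = f_m + (4m + 4) = (2m^2 + 2m − 1) + (4m + 4) = 2m^2 + 6m + 3,
and 2·(m+1)^2 + 2·(m+1) − 1 = 2m^2 + 6m + 3.
Hence f_n = 2n^2 + 2n − 1 for every n ≥ 1, by induction.

f_n = 2n^2 + 2n − 1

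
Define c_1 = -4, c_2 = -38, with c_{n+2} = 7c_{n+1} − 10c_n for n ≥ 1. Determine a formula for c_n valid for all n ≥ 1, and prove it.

Claim: c_n = 3·2^n − 2·5^n.

Base cases: c_1 = -4 and 3·2^1 − 2·5^1 = -4; c_2 = -38 and 3·2^2 − 2·5^2 = -38.
Assume c_j = 3·2^j − 2·5^j for all 1 ≤ j ≤ m, where m ≥ 2.
Then c_{m+1} = 7c_m − 10c_{m−1} = 7·(3·2^m − 2·5^m) − 10·(3·2^{m−1} − 2·5^{m−1}) = 3·(7·2 − 10)2^{m−1} − 2·(7·5 − 10)5^{m−1} = 12·2^{m−1} − 50·5^{m−1} = 3·2^{m+1} − 2·5^{m+1}.
By strong induction, c_n = 3·2^n − 2·5^n for all n ≥ 1.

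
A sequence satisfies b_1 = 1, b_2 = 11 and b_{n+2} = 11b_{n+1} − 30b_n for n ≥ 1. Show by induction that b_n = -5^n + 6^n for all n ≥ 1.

Base cases: b_1 = 1 and -5^1 + 6^1 = 1; b_2 = 11 and -5^2 + 6^2 = 11.
Assume b_i = -5^i + 6^i for all 1 ≤ i ≤ j, where j ≥ 2.
Then b_{j+1} = 11b_j − 30b_{j−1} = 11·(-5^j + 6^j) − 30·(-5^{j−1} + 6^{j−1}) = -(11·5 − 30)5^{j−1} + (11·6 − 30)6^{j−1} = -25·5^{j−1} + 36·6^{j−1} = -5^{j+1} + 6^{j+1}.
So the formula holds for j+1, and by strong induction b_n = -5^n + 6^n for all n ≥ 1.

b_n = -5^n + 6^n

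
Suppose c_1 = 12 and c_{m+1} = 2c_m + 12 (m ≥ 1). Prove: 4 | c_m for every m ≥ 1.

Base case: c_1 = 12 = 4·3, so 4 | c_1.
Assume 4 | c_j, so c_j = 4t for some integer t.
Then c_{j+1} = 2c_j + 12 = 2·(4t) + 12 = 4(2t + 3), so 4 | c_{j+1}.
So the property holds for j+1, and by induction 4 | c_m for all m ≥ 1.

4 | c_m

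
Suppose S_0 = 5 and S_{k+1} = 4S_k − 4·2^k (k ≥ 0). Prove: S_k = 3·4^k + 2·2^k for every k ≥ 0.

Base case: S_0 = 5, and 3·4^0 + 2·2^0 = 3 + 2 = 5.
Assume S_r = 3·4^r + 2·2^r for some r ≥ 0.
Then S_{r+1} = 4S_r − 4·2^r = 4·(3·4^r + 2·2^r) − 4·2^r = 3·4^{r+1} + 8·2^r − 4·2^r = 3·4^{r+1} + 4·2^r = 3·4^{r+1} + 2·2^{r+1}.
Hence S_k = 3·4^k + 2·2^k for every k ≥ 0, by induction.

S_k = 3·4^k + 2·2^k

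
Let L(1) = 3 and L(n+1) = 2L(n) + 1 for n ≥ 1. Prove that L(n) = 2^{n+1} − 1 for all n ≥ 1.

Base case: L(1) = 3, and 2^{1+1} − 1 = 4 − 1 = 3.
Assume L(m) = 2^{m+1} − 1 for some m ≥ 1.
Then L(m+1) = 2L(m) + 1 = 2·(2^{m+1} − 1) + 1 = 2^{m+2} − 2 + 1 = 2^{m+2} − 1.
Hence L(n) = 2^{n+1} − 1 for every n ≥ 1, by induction.

L(n) = 2^{n+1} − 1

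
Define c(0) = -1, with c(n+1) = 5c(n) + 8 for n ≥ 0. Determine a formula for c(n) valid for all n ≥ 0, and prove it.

Claim: c(n) = 5^n − 2.

Base case: c(0) = -1, and 5^0 − 2 = 1 − 2 = -1.
Assume c(k) = 5^k − 2 for some k ≥ 0.
Then c(k+1) = 5c(k) + 8 = 5·(5^k − 2) + 8 = 5^{k+1} − 10 + 8 = 5^{k+1} − 2.
So the formula holds for k+1, and by induction c(n) = 5^n − 2 for all n ≥ 0.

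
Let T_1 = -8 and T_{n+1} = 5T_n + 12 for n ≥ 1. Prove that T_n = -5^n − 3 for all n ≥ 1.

Base case: T_1 = -8, and -5^1 − 3 = -5 − 3 = -8.
Assume T_m = -5^m − 3 for some m ≥ 1.
Then T_{m+1} = 5T_m + 12 = 5·(-5^m − 3) + 12 = -5^{m+1} − 15 + 12 = -5^{m+1} − 3.
So the formula holds for m+1, and by induction T_n = -5^n − 3 for all n ≥ 1.

T_n = -5^n − 3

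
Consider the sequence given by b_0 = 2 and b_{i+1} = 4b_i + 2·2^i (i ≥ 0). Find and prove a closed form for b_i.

Claim: b_i = 3·4^i − 2^i.

Base case: b_0 = 2, and 3·4^0 − 2^0 = 3 − 1 = 2.
Assume b_r = 3·4^r − 2^r for some r ≥ 0.
Then b_{r+1} = 4b_r + 2·2^r = 4·(3·4^r − 2^r) + 2·2^r = 3·4^{r+1} − 4·2^r + 2·2^r = 3·4^{r+1} − 2·2^r = 3·4^{r+1} − 2^{r+1}.
By induction, b_i = 3·4^i − 2^i for all i ≥ 0.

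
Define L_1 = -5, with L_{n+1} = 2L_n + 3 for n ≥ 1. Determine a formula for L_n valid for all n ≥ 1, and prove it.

Claim: L_n = -2^n − 3.

Base case: L_1 = -5, and -2^1 − 3 = -2 − 3 = -5.
Assume L_m = -2^m − 3 for some m ≥ 1.
Then L_{m+1} = 2L_m + 3 = 2·(-2^m − 3) + 3 = -2^{m+1} − 6 + 3 = -2^{m+1} − 3.
So the formula holds for m+1, and by induction L_n = -2^n − 3 for all n ≥ 1.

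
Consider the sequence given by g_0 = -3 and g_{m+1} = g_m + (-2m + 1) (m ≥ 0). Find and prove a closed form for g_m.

Claim: g_m = -m^2 + 2m − 3.

Base case: g_0 = -3, and -0^2 + 2·0 − 3 = -3.
Assume g_r = -r^2 + 2r − 3.
Then g_{r+1} = g_r + (-2r + 1) = (-r^2 + 2r − 3) + (-2r + 1) = -r^2 − 2,
and -(r+1)^2 + 2·(r+1) − 3 = -r^2 − 2.
By induction, g_m = -m^2 + 2m − 3 for all m ≥ 0.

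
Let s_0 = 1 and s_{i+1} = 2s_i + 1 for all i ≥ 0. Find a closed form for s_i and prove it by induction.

Claim: s_i = 2^{i+1} − 1.

Base case: s_0 = 1, and 2^{0+1} − 1 = 2 − 1 = 1.
Assume s_k = 2^{k+1} − 1 for some k ≥ 0.
Then s_{k+1} = 2s_k + 1 = 2·(2^{k+1} − 1) + 1 = 2^{k+2} − 2 + 1 = 2^{k+2} − 1.
So the formula holds for k+1, and by induction s_i = 2^{i+1} − 1 for all i ≥ 0.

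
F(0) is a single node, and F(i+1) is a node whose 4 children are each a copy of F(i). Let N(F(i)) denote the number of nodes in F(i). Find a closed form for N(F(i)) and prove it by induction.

Claim: N(F(i)) = (4^{i+1} − 1)/3.

Base case: N(F(0)) = 1, and (4^{0+1} − 1)/3 = 1.
Assume N(F(m)) = (4^{m+1} − 1)/3.
Then N(F(m+1)) = 1 + 4N(F(m)) = 1 + 4·(4^{m+1} − 1)/3 = 1 + (4^{m+2} − 4)/3 = (3 + 4^{m+2} − 4)/3 = (4^{m+2} − 1)/3.
This completes the inductive step, so N(F(i)) = (4^{i+1} − 1)/3 for all i ≥ 0.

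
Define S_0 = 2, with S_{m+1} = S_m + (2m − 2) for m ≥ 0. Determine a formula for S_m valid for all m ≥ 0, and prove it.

Claim: S_m = m^2 − 3m + 2.

Base case: S_0 = 2, and 0^2 − 3·0 + 2 = 2.
Assume S_j = j^2 − 3j + 2.
Then S_{j+1} = S_j + (2j − 2) = (j^2 − 3j + 2) + (2j − 2) = j^2 − j,
and (j+1)^2 − 3·(j+1) + 2 = j^2 − j.
Hence S_m = m^2 − 3m + 2 for every m ≥ 0, by induction.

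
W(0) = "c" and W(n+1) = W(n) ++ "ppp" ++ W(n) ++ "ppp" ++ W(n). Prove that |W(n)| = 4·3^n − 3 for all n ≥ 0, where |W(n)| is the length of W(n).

Base case: |W(0)| = 1, and 4·3^0 − 3 = 1.
Assume |W(j)| = 4·3^j − 3.
Then |W(j+1)| = 3|W(j)| + 6 = 3(4·3^j − 3) + 6 = 4·3^{j+1} − 9 + 6 = 4·3^{j+1} − 3.
So the formula holds for j+1, and by induction |W(n)| = 4·3^n − 3 for all n ≥ 0.

|W(n)| = 4·3^n − 3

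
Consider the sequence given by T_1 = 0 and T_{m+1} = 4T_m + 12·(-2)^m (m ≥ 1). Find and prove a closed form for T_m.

Claim: T_m = -4^m − 2·(-2)^m.

Base case: T_1 = 0, and -4^1 − 2·(-2)^1 = -4 + 4 = 0.
Assume T_k = -4^k − 2·(-2)^k for some k ≥ 1.
Then T_{k+1} = 4T_k + 12·(-2)^k = 4·(-4^k − 2·(-2)^k) + 12·(-2)^k = -4^{k+1} − 8·(-2)^k + 12·(-2)^k = -4^{k+1} + 4·(-2)^k = -4^{k+1} − 2·(-2)^{k+1}.
By induction, T_m = -4^m − 2·(-2)^m for all m ≥ 1.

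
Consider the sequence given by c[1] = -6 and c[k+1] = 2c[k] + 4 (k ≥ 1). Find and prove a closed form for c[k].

Claim: c[k] = -2^k − 4.

Base case: c[1] = -6, and -2^1 − 4 = -2 − 4 = -6.
Assume c[r] = -2^r − 4 for some r ≥ 1.
Then c[r+1] = 2c[r] + 4 = 2·(-2^r − 4) + 4 = -2^{r+1} − 8 + 4 = -2^{r+1} − 4.
By induction, c[k] = -2^k − 4 for all k ≥ 1.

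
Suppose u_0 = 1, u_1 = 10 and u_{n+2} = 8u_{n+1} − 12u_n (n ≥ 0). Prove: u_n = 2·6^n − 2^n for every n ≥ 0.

Base cases: u_0 = 1 and 2·6^0 − 2^0 = 1; u_1 = 10 and 2·6^1 − 2^1 = 10.
Assume u_j = 2·6^j − 2^j for all 0 ≤ j ≤ m, where m ≥ 1.
Then u_{m+1} = 8u_m − 12u_{m−1} = 8·(2·6^m − 2^m) − 12·(2·6^{m−1} − 2^{m−1}) = 2·(8·6 − 12)6^{m−1} − (8·2 − 12)2^{m−1} = 72·6^{m−1} − 4·2^{m−1} = 2·6^{m+1} − 2^{m+1}.
Hence u_n = 2·6^n − 2^n for every n ≥ 0, by strong induction.

u_n = 2·6^n − 2^n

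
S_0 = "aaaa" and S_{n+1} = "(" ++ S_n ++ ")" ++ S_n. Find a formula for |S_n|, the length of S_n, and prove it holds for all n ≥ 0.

Claim: |S_n| = 6·2^n − 2.

Base case: |S_0| = 4, and 6·2^0 − 2 = 4.
Assume |S_k| = 6·2^k − 2.
Then |S_{k+1}| = 1 + |S_k| + 1 + |S_k| = 2|S_k| + 2 = 2(6·2^k − 2) + 2 = 6·2^{k+1} − 4 + 2 = 6·2^{k+1} − 2.
Hence |S_n| = 6·2^n − 2 for every n ≥ 0, by induction.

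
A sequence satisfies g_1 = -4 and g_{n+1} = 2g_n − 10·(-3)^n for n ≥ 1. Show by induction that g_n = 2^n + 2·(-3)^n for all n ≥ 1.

Base case: g_1 = -4, and 2^1 + 2·(-3)^1 = 2 − 6 = -4.
Assume g_k = 2^k + 2·(-3)^k for some k ≥ 1.
Then g_{k+1} = 2g_k − 10·(-3)^k = 2·(2^k + 2·(-3)^k) − 10·(-3)^k = 2^{k+1} + 4·(-3)^k − 10·(-3)^k = 2^{k+1} − 6·(-3)^k = 2^{k+1} + 2·(-3)^{k+1}.
So the formula holds for k+1, and by induction g_n = 2^n + 2·(-3)^n for all n ≥ 1.

g_n = 2^n + 2·(-3)^n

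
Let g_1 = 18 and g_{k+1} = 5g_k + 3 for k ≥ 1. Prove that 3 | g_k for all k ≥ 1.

Base case: g_1 = 18 = 3·6, so 3 | g_1.
Assume 3 | g_j, so g_j = 3t for some integer t.
Then g_{j+1} = 5g_j + 3 = 5·(3t) + 3 = 3(5t + 1), so 3 | g_{j+1}.
Hence 3 | g_k for every k ≥ 1, by induction.

3 | g_k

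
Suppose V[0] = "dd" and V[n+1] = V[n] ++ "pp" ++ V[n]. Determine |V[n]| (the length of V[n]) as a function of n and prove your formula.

Claim: |V[n]| = 2^{n+2} − 2.

Base case: |V[0]| = 2, and 2^{0+2} − 2 = 2.
Assume |V[r]| = 2^{r+2} − 2.
Then |V[r+1]| = |V[r]| + 2 + |V[r]| = 2|V[r]| + 2 = 2(2^{r+2} − 2) + 2 = 2^{r+3} − 4 + 2 = 2^{r+3} − 2.
By induction, |V[n]| = 2^{n+2} − 2 for all n ≥ 0.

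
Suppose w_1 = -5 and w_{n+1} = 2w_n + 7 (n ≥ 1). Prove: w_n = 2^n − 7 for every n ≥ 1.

Base case: w_1 = -5, and 2^1 − 7 = 2 − 7 = -5.
Assume w_j = 2^j − 7 for some j ≥ 1.
Then w_{j+1} = 2w_j + 7 = 2·(2^j − 7) + 7 = 2^{j+1} − 14 + 7 = 2^{j+1} − 7.
By induction, w_n = 2^n − 7 for all n ≥ 1.

w_n = 2^n − 7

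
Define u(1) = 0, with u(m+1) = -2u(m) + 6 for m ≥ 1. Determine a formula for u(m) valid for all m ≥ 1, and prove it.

Claim: u(m) = (-2)^m + 2.

Base case: u(1) = 0, and (-2)^1 + 2 = -2 + 2 = 0.
Assume u(k) = (-2)^k + 2 for some k ≥ 1.
Then u(k+1) = -2u(k) + 6 = -2·((-2)^k + 2) + 6 = -2·(-2)^k − 4 + 6 = (-2)^{k+1} + 2.
By induction, u(m) = (-2)^m + 2 for all m ≥ 1.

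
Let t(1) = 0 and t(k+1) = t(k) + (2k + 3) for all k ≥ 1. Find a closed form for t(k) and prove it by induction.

Claim: t(k) = k^2 + 2k − 3.

Base case: t(1) = 0, and 1^2 + 2·1 − 3 = 0.
Assume t(j) = j^2 + 2j − 3.
Then t(j+1) = t(j) + (2j + 3) = (j^2 + 2j − 3) + (2j + 3) = j^2 + 4j,
and (j+1)^2 + 2·(j+1) − 3 = j^2 + 4j.
This completes the inductive step, so t(k) = k^2 + 2k − 3 for all k ≥ 1.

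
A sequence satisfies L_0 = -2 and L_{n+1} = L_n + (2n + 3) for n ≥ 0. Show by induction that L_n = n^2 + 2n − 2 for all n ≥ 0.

Base case: L_0 = -2, and 0^2 + 2·0 − 2 = -2.
Assume L_r = r^2 + 2r − 2.
Then L_{r+1} = L_r + (2r + 3) = (r^2 + 2r − 2) + (2r + 3) = r^2 + 4r + 1,
and (r+1)^2 + 2·(r+1) − 2 = r^2 + 4r + 1.
By induction, L_n = n^2 + 2n − 2 for all n ≥ 0.

L_n = n^2 + 2n − 2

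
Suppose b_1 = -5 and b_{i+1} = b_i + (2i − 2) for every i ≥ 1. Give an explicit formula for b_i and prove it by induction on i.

Claim: b_i = i^2 − 3i − 3.

Base case: b_1 = -5, and 1^2 − 3·1 − 3 = -5.
Assume b_j = j^2 − 3j − 3.
Then b_{j+1} = b_j + (2j − 2) = (j^2 − 3j − 3) + (2j − 2) = j^2 − j − 5,
and (j+1)^2 − 3·(j+1) − 3 = j^2 − j − 5.
This completes the inductive step, so b_i = i^2 − 3i − 3 for all i ≥ 1.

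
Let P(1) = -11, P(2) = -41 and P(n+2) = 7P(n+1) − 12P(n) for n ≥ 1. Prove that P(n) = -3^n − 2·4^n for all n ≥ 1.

Base cases: P(1) = -11 and -3^1 − 2·4^1 = -11; P(2) = -41 and -3^2 − 2·4^2 = -41.
Assume P(i) = -3^i − 2·4^i for all 1 ≤ i ≤ j, where j ≥ 2.
Then P(j+1) = 7P(j) − 12P(j−1) = 7·(-3^j − 2·4^j) − 12·(-3^{j−1} − 2·4^{j−1}) = -(7·3 − 12)3^{j−1} − 2·(7·4 − 12)4^{j−1} = -9·3^{j−1} − 32·4^{j−1} = -3^{j+1} − 2·4^{j+1}.
So the formula holds for j+1, and by strong induction P(n) = -3^n − 2·4^n for all n ≥ 1.

P(n) = -3^n − 2·4^n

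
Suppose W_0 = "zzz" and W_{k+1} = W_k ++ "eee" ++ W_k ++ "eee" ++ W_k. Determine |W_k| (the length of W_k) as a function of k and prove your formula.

Claim: |W_k| = 6·3^k − 3.

Base case: |W_0| = 3, and 6·3^0 − 3 = 3.
Assume |W_m| = 6·3^m − 3.
Then |W_{m+1}| = 3|W_m| + 6 = 3(6·3^m − 3) + 6 = 6·3^{m+1} − 9 + 6 = 6·3^{m+1} − 3.
So the formula holds for m+1, and by induction |W_k| = 6·3^k − 3 for all k ≥ 0.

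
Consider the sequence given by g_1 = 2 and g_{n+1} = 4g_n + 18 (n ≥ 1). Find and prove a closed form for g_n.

Claim: g_n = 2·4^n − 6.

Base case: g_1 = 2, and 2·4^1 − 6 = 8 − 6 = 2.
Assume g_r = 2·4^r − 6 for some r ≥ 1.
Then g_{r+1} = 4g_r + 18 = 4·(2·4^r − 6) + 18 = 8·4^r − 24 + 18 = 2·4^{r+1} − 6.
This completes the inductive step, so g_n = 2·4^n − 6 for all n ≥ 1.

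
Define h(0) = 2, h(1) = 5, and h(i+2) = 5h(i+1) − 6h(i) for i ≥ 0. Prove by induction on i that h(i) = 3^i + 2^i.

Base cases: h(0) = 2 and 3^0 + 2^0 = 2; h(1) = 5 and 3^1 + 2^1 = 5.
Assume h(j) = 3^j + 2^j for all 0 ≤ j ≤ r, where r ≥ 1.
Then h(r+1) = 5h(r) − 6h(r−1) = 5·(3^r + 2^r) − 6·(3^{r−1} + 2^{r−1}) = (5·3 − 6)3^{r−1} + (5·2 − 6)2^{r−1} = 9·3^{r−1} + 4·2^{r−1} = 3^{r+1} + 2^{r+1}.
By strong induction, h(i) = 3^i + 2^i for all i ≥ 0.

h(i) = 3^i + 2^i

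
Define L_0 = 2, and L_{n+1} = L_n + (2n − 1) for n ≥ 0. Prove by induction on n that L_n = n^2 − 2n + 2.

Base case: L_0 = 2, and 0^2 − 2·0 + 2 = 2.
Assume L_j = j^2 − 2j + 2.
Then L_{j+1} = L_j + (2j − 1) = (j^2 − 2j + 2) + (2j − 1) = j^2 + 1,
and (j+1)^2 − 2·(j+1) + 2 = j^2 + 1.
Hence L_n = n^2 − 2n + 2 for every n ≥ 0, by induction.

L_n = n^2 − 2n + 2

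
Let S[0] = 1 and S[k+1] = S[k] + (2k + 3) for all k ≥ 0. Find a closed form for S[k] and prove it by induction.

Claim: S[k] = k^2 + 2k + 1.

Base case: S[0] = 1, and 0^2 + 2·0 + 1 = 1.
Assume S[j] = j^2 + 2j + 1.
Then S[j+1] = S[j] + (2j + 3) = (j^2 + 2j + 1) + (2j + 3) = j^2 + 4j + 4,
and (j+1)^2 + 2·(j+1) + 1 = j^2 + 4j + 4.
By induction, S[k] = k^2 + 2k + 1 for all k ≥ 0.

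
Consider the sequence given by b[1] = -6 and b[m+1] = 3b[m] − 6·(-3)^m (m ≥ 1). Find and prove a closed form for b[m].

Claim: b[m] = -3^m + (-3)^m.

Base case: b[1] = -6, and -3^1 + (-3)^1 = -3 − 3 = -6.
Assume b[j] = -3^j + (-3)^j for some j ≥ 1.
Then b[j+1] = 3b[j] − 6·(-3)^j = 3·(-3^j + (-3)^j) − 6·(-3)^j = -3^{j+1} + 3·(-3)^j − 6·(-3)^j = -3^{j+1} − 3·(-3)^j = -3^{j+1} + (-3)^{j+1}.
By induction, b[m] = -3^m + (-3)^m for all m ≥ 1.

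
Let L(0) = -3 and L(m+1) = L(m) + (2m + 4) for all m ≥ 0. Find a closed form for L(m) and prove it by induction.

Claim: L(m) = m^2 + 3m − 3.

Base case: L(0) = -3, and 0^2 + 3·0 − 3 = -3.
Assume L(r) = r^2 + 3r − 3.
Then L(r+1) = L(r) + (2r + 4) = (r^2 + 3r − 3) + (2r + 4) = r^2 + 5r + 1,
and (r+1)^2 + 3·(r+1) − 3 = r^2 + 5r + 1.
By induction, L(m) = m^2 + 3m − 3 for all m ≥ 0.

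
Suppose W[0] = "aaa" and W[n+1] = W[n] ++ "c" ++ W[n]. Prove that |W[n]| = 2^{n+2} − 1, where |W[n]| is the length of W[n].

Base case: |W[0]| = 3, and 2^{0+2} − 1 = 3.
Assume |W[j]| = 2^{j+2} − 1.
Then |W[j+1]| = |W[j]| + 1 + |W[j]| = 2|W[j]| + 1 = 2(2^{j+2} − 1) + 1 = 2^{j+3} − 2 + 1 = 2^{j+3} − 1.
So the formula holds for j+1, and by induction |W[n]| = 2^{n+2} − 1 for all n ≥ 0.

|W[n]| = 2^{n+2} − 1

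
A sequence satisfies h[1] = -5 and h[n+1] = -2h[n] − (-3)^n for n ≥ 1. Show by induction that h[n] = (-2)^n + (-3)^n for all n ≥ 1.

Base case: h[1] = -5, and (-2)^1 + (-3)^1 = -2 − 3 = -5.
Assume h[k] = (-2)^k + (-3)^k for some k ≥ 1.
Then h[k+1] = -2h[k] − (-3)^k = -2·((-2)^k + (-3)^k) − (-3)^k = (-2)^{k+1} − 2·(-3)^k − (-3)^k = (-2)^{k+1} − 3·(-3)^k = (-2)^{k+1} + (-3)^{k+1}.
Hence h[n] = (-2)^n + (-3)^n for every n ≥ 1, by induction.

h[n] = (-2)^n + (-3)^n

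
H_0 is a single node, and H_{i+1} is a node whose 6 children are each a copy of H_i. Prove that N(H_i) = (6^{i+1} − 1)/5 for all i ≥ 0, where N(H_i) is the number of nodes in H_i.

Base case: N(H_0) = 1, and (6^{0+1} − 1)/5 = 1.
Assume N(H_r) = (6^{r+1} − 1)/5.
Then N(H_{r+1}) = 1 + 6N(H_r) = 1 + 6·(6^{r+1} − 1)/5 = 1 + (6^{r+2} − 6)/5 = (5 + 6^{r+2} − 6)/5 = (6^{r+2} − 1)/5.
This completes the inductive step, so N(H_i) = (6^{i+1} − 1)/5 for all i ≥ 0.

N(H_i) = (6^{i+1} − 1)/5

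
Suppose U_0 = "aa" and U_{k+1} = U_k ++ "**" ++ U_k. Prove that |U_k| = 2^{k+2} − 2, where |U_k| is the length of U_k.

Base case: |U_0| = 2, and 2^{0+2} − 2 = 2.
Assume |U_j| = 2^{j+2} − 2.
Then |U_{j+1}| = |U_j| + 2 + |U_j| = 2|U_j| + 2 = 2(2^{j+2} − 2) + 2 = 2^{j+3} − 4 + 2 = 2^{j+3} − 2.
So the formula holds for j+1, and by induction |U_k| = 2^{k+2} − 2 for all k ≥ 0.

|U_k| = 2^{k+2} − 2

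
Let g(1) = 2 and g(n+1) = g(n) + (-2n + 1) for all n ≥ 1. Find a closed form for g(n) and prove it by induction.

Claim: g(n) = -n^2 + 2n + 1.

Base case: g(1) = 2, and -1^2 + 2·1 + 1 = 2.
Assume g(k) = -k^2 + 2k + 1.
Then g(k+1) = g(k) + (-2k + 1) = (-k^2 + 2k + 1) + (-2k + 1) = -k^2 + 2,
and -(k+1)^2 + 2·(k+1) + 1 = -k^2 + 2.
This completes the inductive step, so g(n) = -n^2 + 2n + 1 for all n ≥ 1.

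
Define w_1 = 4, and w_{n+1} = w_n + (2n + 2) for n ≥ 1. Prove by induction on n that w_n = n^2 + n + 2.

Base case: w_1 = 4, and 1^2 + 1 + 2 = 4.
Assume w_r = r^2 + r + 2.
Then w_{r+1} = w_r + (2r + 2) = (r^2 + r + 2) + (2r + 2) = r^2 + 3r + 4,
and (r+1)^2 + (r+1) + 2 = r^2 + 3r + 4.
Hence w_n = n^2 + n + 2 for every n ≥ 1, by induction.

w_n = n^2 + n + 2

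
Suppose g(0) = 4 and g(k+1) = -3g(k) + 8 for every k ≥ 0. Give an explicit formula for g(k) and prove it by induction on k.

Claim: g(k) = 2·(-3)^k + 2.

Base case: g(0) = 4, and 2·(-3)^0 + 2 = 2 + 2 = 4.
Assume g(m) = 2·(-3)^m + 2 for some m ≥ 0.
Then g(m+1) = -3g(m) + 8 = -3·(2·(-3)^m + 2) + 8 = -6·(-3)^m − 6 + 8 = 2·(-3)^{m+1} + 2.
This completes the inductive step, so g(k) = 2·(-3)^k + 2 for all k ≥ 0.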